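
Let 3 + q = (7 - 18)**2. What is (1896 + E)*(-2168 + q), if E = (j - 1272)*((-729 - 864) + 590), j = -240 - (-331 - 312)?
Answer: -1790681150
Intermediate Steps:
q = 118 (q = -3 + (7 - 18)**2 = -3 + (-11)**2 = -3 + 121 = 118)
j = 403 (j = -240 - 1*(-643) = -240 + 643 = 403)
E = 871607 (E = (403 - 1272)*((-729 - 864) + 590) = -869*(-1593 + 590) = -869*(-1003) = 871607)
(1896 + E)*(-2168 + q) = (1896 + 871607)*(-2168 + 118) = 873503*(-2050) = -1790681150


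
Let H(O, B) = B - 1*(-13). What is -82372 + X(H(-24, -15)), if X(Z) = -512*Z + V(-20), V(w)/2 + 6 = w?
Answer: -81400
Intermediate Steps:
H(O, B) = 13 + B (H(O, B) = B + 13 = 13 + B)
V(w) = -12 + 2*w
X(Z) = -52 - 512*Z (X(Z) = -512*Z + (-12 + 2*(-20)) = -512*Z + (-12 - 40) = -512*Z - 52 = -52 - 512*Z)
-82372 + X(H(-24, -15)) = -82372 + (-52 - 512*(13 - 15)) = -82372 + (-52 - 512*(-2)) = -82372 + (-52 + 1024) = -82372 + 972 = -81400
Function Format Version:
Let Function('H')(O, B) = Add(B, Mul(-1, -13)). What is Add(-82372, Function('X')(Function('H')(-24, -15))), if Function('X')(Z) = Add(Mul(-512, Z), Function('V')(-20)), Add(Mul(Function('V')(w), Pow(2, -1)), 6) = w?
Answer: -81400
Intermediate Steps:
Function('H')(O, B) = Add(13, B) (Function('H')(O, B) = Add(B, 13) = Add(13, B))
Function('V')(w) = Add(-12, Mul(2, w))
Function('X')(Z) = Add(-52, Mul(-512, Z)) (Function('X')(Z) = Add(Mul(-512, Z), Add(-12, Mul(2, -20))) = Add(Mul(-512, Z), Add(-12, -40)) = Add(Mul(-512, Z), -52) = Add(-52, Mul(-512, Z)))
Add(-82372, Function('X')(Function('H')(-24, -15))) = Add(-82372, Add(-52, Mul(-512, Add(13, -15)))) = Add(-82372, Add(-52, Mul(-512, -2))) = Add(-82372, Add(-52, 1024)) = Add(-82372, 972) = -81400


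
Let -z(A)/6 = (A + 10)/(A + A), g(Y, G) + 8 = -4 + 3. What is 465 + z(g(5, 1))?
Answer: 1396/3 ≈ 465.33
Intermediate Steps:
g(Y, G) = -9 (g(Y, G) = -8 + (-4 + 3) = -8 - 1 = -9)
z(A) = -3*(10 + A)/A (z(A) = -6*(A + 10)/(A + A) = -6*(10 + A)/(2*A) = -6*(10 + A)*1/(2*A) = -3*(10 + A)/A)
465 + z(g(5, 1)) = 465 + (-3 - 30/(-9)) = 465 + (-3 - 30*(-⅑)) = 465 + (-3 + 10/3) = 465 + ⅓ = 1396/3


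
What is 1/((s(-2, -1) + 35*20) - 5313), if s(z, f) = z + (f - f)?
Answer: -1/4615 ≈ -0.00021668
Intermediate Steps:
s(z, f) = z (s(z, f) = z + 0 = z)
1/((s(-2, -1) + 35*20) - 5313) = 1/((-2 + 35*20) - 5313) = 1/((-2 + 700) - 5313) = 1/(698 - 5313) = 1/(-4615) = -1/4615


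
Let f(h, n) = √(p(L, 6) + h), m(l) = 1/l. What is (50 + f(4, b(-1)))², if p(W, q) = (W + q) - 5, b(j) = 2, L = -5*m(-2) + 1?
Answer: (100 + √34)²/4 ≈ 2800.0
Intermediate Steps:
L = 7/2 (L = -5/(-2) + 1 = -5*(-½) + 1 = 5/2 + 1 = 7/2 ≈ 3.5000)
p(W, q) = -5 + W + q
f(h, n) = √(9/2 + h) (f(h, n) = √((-5 + 7/2 + 6) + h) = √(9/2 + h))
(50 + f(4, b(-1)))² = (50 + √(18 + 4*4)/2)² = (50 + √(18 + 16)/2)² = (50 + √34/2)²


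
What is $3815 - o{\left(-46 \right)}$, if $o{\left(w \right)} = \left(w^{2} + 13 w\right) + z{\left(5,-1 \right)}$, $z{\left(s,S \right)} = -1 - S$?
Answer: $2297$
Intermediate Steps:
$o{\left(w \right)} = w^{2} + 13 w$ ($o{\left(w \right)} = \left(w^{2} + 13 w\right) - 0 = \left(w^{2} + 13 w\right) + \left(-1 + 1\right) = \left(w^{2} + 13 w\right) + 0 = w^{2} + 13 w$)
$3815 - o{\left(-46 \right)} = 3815 - - 46 \left(13 - 46\right) = 3815 - \left(-46\right) \left(-33\right) = 3815 - 1518 = 2297$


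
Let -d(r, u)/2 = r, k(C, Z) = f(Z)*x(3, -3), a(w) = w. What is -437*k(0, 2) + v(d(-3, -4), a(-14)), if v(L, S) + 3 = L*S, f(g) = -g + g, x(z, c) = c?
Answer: -87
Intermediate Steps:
f(g) = 0
k(C, Z) = 0 (k(C, Z) = 0*(-3) = 0)
d(r, u) = -2*r
v(L, S) = -3 + L*S
-437*k(0, 2) + v(d(-3, -4), a(-14)) = -437*0 + (-3 - 2*(-3)*(-14)) = 0 + (-3 + 6*(-14)) = 0 + (-3 - 84) = 0 - 87 = -87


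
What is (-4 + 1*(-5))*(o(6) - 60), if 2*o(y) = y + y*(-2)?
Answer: 567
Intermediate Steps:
o(y) = -y/2 (o(y) = (y + y*(-2))/2 = (y - 2*y)/2 = (-y)/2 = -y/2)
(-4 + 1*(-5))*(o(6) - 60) = (-4 + 1*(-5))*(-1/2*6 - 60) = (-4 - 5)*(-3 - 60) = -9*(-63) = 567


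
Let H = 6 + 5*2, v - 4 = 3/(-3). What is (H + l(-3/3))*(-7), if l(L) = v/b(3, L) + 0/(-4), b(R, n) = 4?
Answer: -469/4 ≈ -117.25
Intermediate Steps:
v = 3 (v = 4 + 3/(-3) = 4 + 3*(-⅓) = 4 - 1 = 3)
l(L) = ¾ (l(L) = 3/4 + 0/(-4) = 3*(¼) + 0*(-¼) = ¾ + 0 = ¾)
H = 16 (H = 6 + 10 = 16)
(H + l(-3/3))*(-7) = (16 + ¾)*(-7) = (67/4)*(-7) = -469/4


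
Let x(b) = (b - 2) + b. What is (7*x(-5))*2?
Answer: -168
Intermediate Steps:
x(b) = -2 + 2*b (x(b) = (-2 + b) + b = -2 + 2*b)
(7*x(-5))*2 = (7*(-2 + 2*(-5)))*2 = (7*(-2 - 10))*2 = (7*(-12))*2 = -84*2 = -168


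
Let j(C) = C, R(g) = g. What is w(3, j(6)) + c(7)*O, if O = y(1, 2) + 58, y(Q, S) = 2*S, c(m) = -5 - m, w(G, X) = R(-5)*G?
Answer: -759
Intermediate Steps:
w(G, X) = -5*G
O = 62 (O = 2*2 + 58 = 4 + 58 = 62)
w(3, j(6)) + c(7)*O = -5*3 + (-5 - 1*7)*62 = -15 + (-5 - 7)*62 = -15 - 12*62 = -15 - 744 = -759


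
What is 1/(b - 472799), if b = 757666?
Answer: 1/284867 ≈ 3.5104e-6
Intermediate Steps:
1/(b - 472799) = 1/(757666 - 472799) = 1/284867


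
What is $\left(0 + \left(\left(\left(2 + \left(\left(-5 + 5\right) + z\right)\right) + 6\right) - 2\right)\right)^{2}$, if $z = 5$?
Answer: $121$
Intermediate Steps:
$\left(0 + \left(\left(\left(2 + \left(\left(-5 + 5\right) + z\right)\right) + 6\right) - 2\right)\right)^{2} = \left(0 + \left(\left(\left(2 + \left(\left(-5 + 5\right) + 5\right)\right) + 6\right) - 2\right)\right)^{2} = \left(0 + \left(\left(\left(2 + \left(0 + 5\right)\right) + 6\right) - 2\right)\right)^{2} = \left(0 + \left(\left(\left(2 + 5\right) + 6\right) - 2\right)\right)^{2} = \left(0 + \left(\left(7 + 6\right) - 2\right)\right)^{2} = \left(0 + \left(13 - 2\right)\right)^{2} = \left(0 + 11\right)^{2} = 11^{2} = 121$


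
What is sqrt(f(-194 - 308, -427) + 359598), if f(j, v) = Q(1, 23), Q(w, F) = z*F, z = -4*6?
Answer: 3*sqrt(39894) ≈ 599.20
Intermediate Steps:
z = -24
Q(w, F) = -24*F
f(j, v) = -552 (f(j, v) = -24*23 = -552)
sqrt(f(-194 - 308, -427) + 359598) = sqrt(-552 + 359598) = sqrt(359046) = 3*sqrt(39894)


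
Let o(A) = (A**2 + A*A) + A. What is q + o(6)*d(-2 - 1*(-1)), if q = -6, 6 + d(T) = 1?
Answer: -396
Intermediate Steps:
d(T) = -5 (d(T) = -6 + 1 = -5)
o(A) = A + 2*A**2 (o(A) = (A**2 + A**2) + A = 2*A**2 + A = A + 2*A**2)
q + o(6)*d(-2 - 1*(-1)) = -6 + (6*(1 + 2*6))*(-5) = -6 + (6*(1 + 12))*(-5) = -6 + (6*13)*(-5) = -6 + 78*(-5) = -6 - 390 = -396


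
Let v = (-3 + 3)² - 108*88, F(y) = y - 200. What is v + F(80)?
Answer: -9624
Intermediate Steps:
F(y) = -200 + y
v = -9504 (v = 0² - 9504 = 0 - 9504 = -9504)
v + F(80) = -9504 + (-200 + 80) = -9504 - 120 = -9624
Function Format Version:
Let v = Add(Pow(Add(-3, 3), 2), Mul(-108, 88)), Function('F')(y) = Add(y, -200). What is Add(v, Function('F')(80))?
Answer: -9624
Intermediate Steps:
Function('F')(y) = Add(-200, y)
v = -9504 (v = Add(Pow(0, 2), -9504) = Add(0, -9504) = -9504)
Add(v, Function('F')(80)) = Add(-9504, Add(-200, 80)) = Add(-9504, -120) = -9624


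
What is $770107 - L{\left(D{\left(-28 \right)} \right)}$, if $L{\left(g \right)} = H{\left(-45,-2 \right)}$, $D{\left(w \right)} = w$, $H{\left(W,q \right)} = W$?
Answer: $770152$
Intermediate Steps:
$L{\left(g \right)} = -45$
$770107 - L{\left(D{\left(-28 \right)} \right)} = 770107 - -45 = 770107 + 45 = 770152$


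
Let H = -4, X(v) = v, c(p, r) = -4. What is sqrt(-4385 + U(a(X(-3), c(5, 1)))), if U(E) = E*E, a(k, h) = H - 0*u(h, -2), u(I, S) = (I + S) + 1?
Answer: I*sqrt(4369) ≈ 66.098*I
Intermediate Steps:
u(I, S) = 1 + I + S
a(k, h) = -4 (a(k, h) = -4 - 0*(1 + h - 2) = -4 - 0*(-1 + h) = -4 - 1*0 = -4 + 0 = -4)
U(E) = E**2
sqrt(-4385 + U(a(X(-3), c(5, 1)))) = sqrt(-4385 + (-4)**2) = sqrt(-4385 + 16) = sqrt(-4369) = I*sqrt(4369)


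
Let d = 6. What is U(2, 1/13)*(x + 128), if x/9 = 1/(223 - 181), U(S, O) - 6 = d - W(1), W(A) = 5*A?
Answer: 1795/2 ≈ 897.50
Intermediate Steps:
U(S, O) = 7 (U(S, O) = 6 + (6 - 5) = 6 + 1 = 7)
x = 3/14 (x = 9/(223 - 181) = 9/42 = 9*(1/42) = 3/14 ≈ 0.21429)
U(2, 1/13)*(x + 128) = 7*(3/14 + 128) = 7*(1795/14) = 1795/2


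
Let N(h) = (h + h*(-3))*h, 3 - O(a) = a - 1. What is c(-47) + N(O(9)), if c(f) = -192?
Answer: -242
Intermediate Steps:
O(a) = 4 - a (O(a) = 3 - (a - 1) = 3 - (-1 + a) = 3 + (1 - a) = 4 - a)
N(h) = -2*h² (N(h) = (h - 3*h)*h = (-2*h)*h = -2*h²)
c(-47) + N(O(9)) = -192 - 2*(4 - 1*9)² = -192 - 2*(4 - 9)² = -192 - 2*(-5)² = -192 - 2*25 = -192 - 50 = -242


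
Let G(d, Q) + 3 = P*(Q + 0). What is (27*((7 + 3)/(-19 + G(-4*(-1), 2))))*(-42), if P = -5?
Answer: 2835/8 ≈ 354.38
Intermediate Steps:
G(d, Q) = -3 - 5*Q (G(d, Q) = -3 - 5*(Q + 0) = -3 - 5*Q)
(27*((7 + 3)/(-19 + G(-4*(-1), 2))))*(-42) = (27*((7 + 3)/(-19 + (-3 - 5*2))))*(-42) = (27*(10/(-19 + (-3 - 10))))*(-42) = (27*(10/(-19 - 13)))*(-42) = (27*(10/(-32)))*(-42) = (27*(10*(-1/32)))*(-42) = (27*(-5/16))*(-42) = -135/16*(-42) = 2835/8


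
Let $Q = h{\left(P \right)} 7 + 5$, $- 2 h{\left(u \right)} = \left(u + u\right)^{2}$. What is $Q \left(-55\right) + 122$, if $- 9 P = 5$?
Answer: $\frac{6857}{81} \approx 84.654$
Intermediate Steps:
$P = - \frac{5}{9}$ ($P = \left(- \frac{1}{9}\right) 5 = - \frac{5}{9} \approx -0.55556$)
$h{\left(u \right)} = - 2 u^{2}$ ($h{\left(u \right)} = - \frac{\left(u + u\right)^{2}}{2} = - \frac{\left(2 u\right)^{2}}{2} = - \frac{4 u^{2}}{2} = - 2 u^{2}$)
$Q = \frac{55}{81}$ ($Q = - 2 \left(- \frac{5}{9}\right)^{2} \cdot 7 + 5 = \left(-2\right) \frac{25}{81} \cdot 7 + 5 = \left(- \frac{50}{81}\right) 7 + 5 = - \frac{350}{81} + 5 = \frac{55}{81} \approx 0.67901$)
$Q \left(-55\right) + 122 = \frac{55}{81} \left(-55\right) + 122 = - \frac{3025}{81} + 122 = \frac{6857}{81}$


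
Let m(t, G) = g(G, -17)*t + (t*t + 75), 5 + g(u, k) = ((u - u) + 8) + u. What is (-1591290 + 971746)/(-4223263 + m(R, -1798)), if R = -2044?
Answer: -77443/452966 ≈ -0.17097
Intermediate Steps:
g(u, k) = 3 + u (g(u, k) = -5 + (((u - u) + 8) + u) = -5 + ((0 + 8) + u) = -5 + (8 + u) = 3 + u)
m(t, G) = 75 + t² + t*(3 + G) (m(t, G) = (3 + G)*t + (t*t + 75) = t*(3 + G) + (t² + 75) = t*(3 + G) + (75 + t²) = 75 + t² + t*(3 + G))
(-1591290 + 971746)/(-4223263 + m(R, -1798)) = (-1591290 + 971746)/(-4223263 + (75 + (-2044)² - 2044*(3 - 1798))) = -619544/(-4223263 + (75 + 4177936 - 2044*(-1795))) = -619544/(-4223263 + (75 + 4177936 + 3668980)) = -619544/(-4223263 + 7846991) = -619544/3623728 = -619544*1/3623728 = -77443/452966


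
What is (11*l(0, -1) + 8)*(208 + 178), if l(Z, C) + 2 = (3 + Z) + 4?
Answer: 24318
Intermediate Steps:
l(Z, C) = 5 + Z (l(Z, C) = -2 + ((3 + Z) + 4) = -2 + (7 + Z) = 5 + Z)
(11*l(0, -1) + 8)*(208 + 178) = (11*(5 + 0) + 8)*(208 + 178) = (11*5 + 8)*386 = (55 + 8)*386 = 63*386 = 24318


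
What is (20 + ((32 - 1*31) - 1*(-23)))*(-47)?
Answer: -2068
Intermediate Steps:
(20 + ((32 - 1*31) - 1*(-23)))*(-47) = (20 + ((32 - 31) + 23))*(-47) = (20 + (1 + 23))*(-47) = (20 + 24)*(-47) = 44*(-47) = -2068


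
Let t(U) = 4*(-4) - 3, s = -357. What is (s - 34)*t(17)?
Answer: 7429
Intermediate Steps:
t(U) = -19 (t(U) = -16 - 3 = -19)
(s - 34)*t(17) = (-357 - 34)*(-19) = -391*(-19) = 7429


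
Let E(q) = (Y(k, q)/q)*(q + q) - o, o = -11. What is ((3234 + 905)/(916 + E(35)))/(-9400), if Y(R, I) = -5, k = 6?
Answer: -4139/8619800 ≈ -0.00048017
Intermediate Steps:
E(q) = 1 (E(q) = (-5/q)*(q + q) - 1*(-11) = (-5/q)*(2*q) + 11 = -10 + 11 = 1)
((3234 + 905)/(916 + E(35)))/(-9400) = ((3234 + 905)/(916 + 1))/(-9400) = (4139/917)*(-1/9400) = -4139/8619800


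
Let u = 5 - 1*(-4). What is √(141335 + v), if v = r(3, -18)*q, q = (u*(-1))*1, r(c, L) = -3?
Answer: √141362 ≈ 375.98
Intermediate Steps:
u = 9 (u = 5 + 4 = 9)
q = -9 (q = (9*(-1))*1 = -9*1 = -9)
v = 27 (v = -3*(-9) = 27)
√(141335 + v) = √(141335 + 27) = √141362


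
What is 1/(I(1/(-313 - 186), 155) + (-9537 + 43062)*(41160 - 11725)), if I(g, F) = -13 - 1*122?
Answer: 1/986808240 ≈ 1.0134e-9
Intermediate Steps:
I(g, F) = -135 (I(g, F) = -13 - 122 = -135)
1/(I(1/(-313 - 186), 155) + (-9537 + 43062)*(41160 - 11725)) = 1/(-135 + (-9537 + 43062)*(41160 - 11725)) = 1/(-135 + 33525*29435) = 1/(-135 + 986808375) = 1/986808240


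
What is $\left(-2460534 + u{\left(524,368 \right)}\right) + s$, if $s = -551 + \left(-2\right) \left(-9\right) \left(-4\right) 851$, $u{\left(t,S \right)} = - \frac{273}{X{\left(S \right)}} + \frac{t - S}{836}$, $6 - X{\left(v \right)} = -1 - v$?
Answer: $- \frac{65896590769}{26125} \approx -2.5224 \cdot 10^{6}$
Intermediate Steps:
$X{\left(v \right)} = 7 + v$ ($X{\left(v \right)} = 6 - \left(-1 - v\right) = 6 + \left(1 + v\right) = 7 + v$)
$u{\left(t,S \right)} = - \frac{273}{7 + S} - \frac{S}{836} + \frac{t}{836}$ ($u{\left(t,S \right)} = - \frac{273}{7 + S} + \frac{t - S}{836} = - \frac{273}{7 + S} + \left(t - S\right) \frac{1}{836} = - \frac{273}{7 + S} - \left(- \frac{t}{836} + \frac{S}{836}\right) = - \frac{273}{7 + S} - \frac{S}{836} + \frac{t}{836}$)
$s = -61823$ ($s = -551 + 18 \left(-4\right) 851 = -551 - 61272 = -61823$)
$\left(-2460534 + u{\left(524,368 \right)}\right) + s = \left(-2460534 + \frac{-228228 + \left(7 + 368\right) \left(524 - 368\right)}{836 \left(7 + 368\right)}\right) - 61823 = \left(-2460534 + \frac{-228228 + 375 \left(524 - 368\right)}{836 \cdot 375}\right) - 61823 = \left(-2460534 + \frac{1}{836} \cdot \frac{1}{375} \left(-228228 + 375 \cdot 156\right)\right) - 61823 = \left(-2460534 + \frac{1}{836} \cdot \frac{1}{375} \left(-228228 + 58500\right)\right) - 61823 = \left(-2460534 + \frac{1}{836} \cdot \frac{1}{375} \left(-169728\right)\right) - 61823 = \left(-2460534 - \frac{14144}{26125}\right) - 61823 = - \frac{64281464894}{26125} - 61823 = - \frac{65896590769}{26125}$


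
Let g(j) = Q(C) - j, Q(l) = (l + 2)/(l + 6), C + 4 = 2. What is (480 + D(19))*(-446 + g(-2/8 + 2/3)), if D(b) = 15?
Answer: -883905/4 ≈ -2.2098e+5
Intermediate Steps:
C = -2 (C = -4 + 2 = -2)
Q(l) = (2 + l)/(6 + l)
g(j) = -j (g(j) = (2 - 2)/(6 - 2) - j = 0/4 - j = (¼)*0 - j = 0 - j = -j)
(480 + D(19))*(-446 + g(-2/8 + 2/3)) = (480 + 15)*(-446 - (-2/8 + 2/3)) = 495*(-446 - (-2*⅛ + 2*(⅓))) = 495*(-446 - (-¼ + ⅔)) = 495*(-446 - 1*5/12) = 495*(-446 - 5/12) = 495*(-5357/12) = -883905/4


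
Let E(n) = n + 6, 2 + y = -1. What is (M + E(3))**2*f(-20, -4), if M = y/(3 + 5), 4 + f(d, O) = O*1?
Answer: -4761/8 ≈ -595.13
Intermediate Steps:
y = -3 (y = -2 - 1 = -3)
E(n) = 6 + n
f(d, O) = -4 + O (f(d, O) = -4 + O*1 = -4 + O)
M = -3/8 (M = -3/(3 + 5) = -3/8 ≈ -0.37500)
(M + E(3))**2*f(-20, -4) = (-3/8 + (6 + 3))**2*(-4 - 4) = (-3/8 + 9)**2*(-8) = (69/8)**2*(-8) = (4761/64)*(-8) = -4761/8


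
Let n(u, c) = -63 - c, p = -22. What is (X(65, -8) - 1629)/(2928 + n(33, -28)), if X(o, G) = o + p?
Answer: -1586/2893 ≈ -0.54822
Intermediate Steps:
X(o, G) = -22 + o (X(o, G) = o - 22 = -22 + o)
(X(65, -8) - 1629)/(2928 + n(33, -28)) = ((-22 + 65) - 1629)/(2928 + (-63 - 1*(-28))) = (43 - 1629)/(2928 + (-63 + 28)) = -1586/(2928 - 35) = -1586/2893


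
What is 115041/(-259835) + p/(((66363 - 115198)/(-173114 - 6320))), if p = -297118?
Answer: -2770521495279451/2537808445 ≈ -1.0917e+6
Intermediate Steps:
115041/(-259835) + p/(((66363 - 115198)/(-173114 - 6320))) = 115041/(-259835) - 297118*(-173114 - 6320)/(66363 - 115198) = 115041*(-1/259835) - 297118/((-48835/(-179434))) = -115041/259835 - 297118/((-48835*(-1/179434))) = -115041/259835 - 297118/48835/179434 = -115041/259835 - 297118*179434/48835 = -115041/259835 - 53313071212/48835 = -2770521495279451/2537808445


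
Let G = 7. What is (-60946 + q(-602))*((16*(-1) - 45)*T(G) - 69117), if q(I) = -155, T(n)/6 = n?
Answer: 4379658579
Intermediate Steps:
T(n) = 6*n
(-60946 + q(-602))*((16*(-1) - 45)*T(G) - 69117) = (-60946 - 155)*((16*(-1) - 45)*(6*7) - 69117) = -61101*((-16 - 45)*42 - 69117) = -61101*(-61*42 - 69117) = -61101*(-2562 - 69117) = -61101*(-71679) = 4379658579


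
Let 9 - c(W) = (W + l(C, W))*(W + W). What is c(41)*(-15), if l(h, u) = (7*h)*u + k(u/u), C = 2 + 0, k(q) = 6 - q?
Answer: 762465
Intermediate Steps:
C = 2
l(h, u) = 5 + 7*h*u (l(h, u) = (7*h)*u + (6 - u/u) = 7*h*u + (6 - 1*1) = 7*h*u + (6 - 1) = 7*h*u + 5 = 5 + 7*h*u)
c(W) = 9 - 2*W*(5 + 15*W) (c(W) = 9 - (W + (5 + 7*2*W))*(W + W) = 9 - (W + (5 + 14*W))*2*W = 9 - (5 + 15*W)*2*W = 9 - 2*W*(5 + 15*W))
c(41)*(-15) = (9 - 30*41² - 10*41)*(-15) = (9 - 30*1681 - 410)*(-15) = (9 - 50430 - 410)*(-15) = -50831*(-15) = 762465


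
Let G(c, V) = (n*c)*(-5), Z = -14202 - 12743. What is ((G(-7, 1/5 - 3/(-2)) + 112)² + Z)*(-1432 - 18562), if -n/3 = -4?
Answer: -5120043526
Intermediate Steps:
n = 12 (n = -3*(-4) = 12)
Z = -26945
G(c, V) = -60*c (G(c, V) = (12*c)*(-5) = -60*c)
((G(-7, 1/5 - 3/(-2)) + 112)² + Z)*(-1432 - 18562) = ((-60*(-7) + 112)² - 26945)*(-1432 - 18562) = ((420 + 112)² - 26945)*(-19994) = (532² - 26945)*(-19994) = (283024 - 26945)*(-19994) = 256079*(-19994) = -5120043526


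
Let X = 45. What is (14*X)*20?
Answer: 12600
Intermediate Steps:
(14*X)*20 = (14*45)*20 = 630*20 = 12600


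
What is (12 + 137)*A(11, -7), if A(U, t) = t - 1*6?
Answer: -1937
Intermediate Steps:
A(U, t) = -6 + t (A(U, t) = t - 6 = -6 + t)
(12 + 137)*A(11, -7) = (12 + 137)*(-6 - 7) = 149*(-13) = -1937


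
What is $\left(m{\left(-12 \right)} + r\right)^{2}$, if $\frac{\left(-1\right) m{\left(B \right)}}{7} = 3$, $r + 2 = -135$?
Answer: $24964$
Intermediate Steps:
$r = -137$ ($r = -2 - 135 = -137$)
$m{\left(B \right)} = -21$ ($m{\left(B \right)} = \left(-7\right) 3 = -21$)
$\left(m{\left(-12 \right)} + r\right)^{2} = \left(-21 - 137\right)^{2} = \left(-158\right)^{2} = 24964$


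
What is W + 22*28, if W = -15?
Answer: 601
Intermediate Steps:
W + 22*28 = -15 + 22*28 = -15 + 616 = 601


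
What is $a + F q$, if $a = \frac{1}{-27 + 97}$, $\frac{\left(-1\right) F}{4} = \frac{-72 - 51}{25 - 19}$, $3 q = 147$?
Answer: $\frac{281261}{70} \approx 4018.0$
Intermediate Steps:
$q = 49$ ($q = \frac{1}{3} \cdot 147 = 49$)
$F = 82$ ($F = - 4 \frac{-72 - 51}{25 - 19} = - 4 \left(- \frac{123}{6}\right) = - 4 \left(\left(-123\right) \frac{1}{6}\right) = \left(-4\right) \left(- \frac{41}{2}\right) = 82$)
$a = \frac{1}{70} \approx 0.014286$
$a + F q = \frac{1}{70} + 82 \cdot 49 = \frac{1}{70} + 4018 = \frac{281261}{70}$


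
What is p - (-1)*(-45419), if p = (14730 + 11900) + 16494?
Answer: -2295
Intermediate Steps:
p = 43124 (p = 26630 + 16494 = 43124)
p - (-1)*(-45419) = 43124 - (-1)*(-45419) = 43124 - 1*45419 = 43124 - 45419 = -2295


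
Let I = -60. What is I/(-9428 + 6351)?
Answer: 60/3077 ≈ 0.019500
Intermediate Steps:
I/(-9428 + 6351) = -60/(-9428 + 6351) = -60/(-3077) = -60*(-1/3077) = 60/3077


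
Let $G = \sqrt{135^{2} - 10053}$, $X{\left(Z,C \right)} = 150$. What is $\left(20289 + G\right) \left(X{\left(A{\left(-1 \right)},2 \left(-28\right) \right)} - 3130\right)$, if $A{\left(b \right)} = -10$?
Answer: $-60461220 - 17880 \sqrt{227} \approx -6.0731 \cdot 10^{7}$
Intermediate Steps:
$G = 6 \sqrt{227}$ ($G = \sqrt{18225 - 10053} = \sqrt{8172} = 6 \sqrt{227} \approx 90.399$)
$\left(20289 + G\right) \left(X{\left(A{\left(-1 \right)},2 \left(-28\right) \right)} - 3130\right) = \left(20289 + 6 \sqrt{227}\right) \left(150 - 3130\right) = \left(20289 + 6 \sqrt{227}\right) \left(-2980\right) = -60461220 - 17880 \sqrt{227}$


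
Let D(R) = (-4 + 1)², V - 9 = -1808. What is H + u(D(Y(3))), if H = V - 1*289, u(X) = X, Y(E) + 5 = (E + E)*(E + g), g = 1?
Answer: -2079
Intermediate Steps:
V = -1799 (V = 9 - 1808 = -1799)
Y(E) = -5 + 2*E*(1 + E) (Y(E) = -5 + (E + E)*(E + 1) = -5 + (2*E)*(1 + E) = -5 + 2*E*(1 + E))
D(R) = 9 (D(R) = (-3)² = 9)
H = -2088 (H = -1799 - 1*289 = -1799 - 289 = -2088)
H + u(D(Y(3))) = -2088 + 9 = -2079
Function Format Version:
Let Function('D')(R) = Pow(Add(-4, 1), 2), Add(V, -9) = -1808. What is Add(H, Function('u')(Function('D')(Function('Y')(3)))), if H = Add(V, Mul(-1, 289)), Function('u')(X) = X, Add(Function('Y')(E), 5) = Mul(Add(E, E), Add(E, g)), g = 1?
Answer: -2079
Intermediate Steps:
V = -1799 (V = Add(9, -1808) = -1799)
Function('Y')(E) = Add(-5, Mul(2, E, Add(1, E))) (Function('Y')(E) = Add(-5, Mul(Add(E, E), Add(E, 1))) = Add(-5, Mul(Mul(2, E), Add(1, E))) = Add(-5, Mul(2, E, Add(1, E))))
Function('D')(R) = 9 (Function('D')(R) = Pow(-3, 2) = 9)
H = -2088 (H = Add(-1799, Mul(-1, 289)) = Add(-1799, -289) = -2088)
Add(H, Function('u')(Function('D')(Function('Y')(3)))) = Add(-2088, 9) = -2079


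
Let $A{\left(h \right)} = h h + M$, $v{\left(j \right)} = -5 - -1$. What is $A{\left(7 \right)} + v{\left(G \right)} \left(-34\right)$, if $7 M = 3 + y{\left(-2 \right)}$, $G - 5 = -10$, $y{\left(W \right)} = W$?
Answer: $\frac{1296}{7} \approx 185.14$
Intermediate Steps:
$G = -5$ ($G = 5 - 10 = -5$)
$M = \frac{1}{7}$ ($M = \frac{3 - 2}{7} = \frac{1}{7} \cdot 1 = \frac{1}{7} \approx 0.14286$)
$v{\left(j \right)} = -4$ ($v{\left(j \right)} = -5 + 1 = -4$)
$A{\left(h \right)} = \frac{1}{7} + h^{2}$ ($A{\left(h \right)} = h h + \frac{1}{7} = h^{2} + \frac{1}{7} = \frac{1}{7} + h^{2}$)
$A{\left(7 \right)} + v{\left(G \right)} \left(-34\right) = \left(\frac{1}{7} + 7^{2}\right) - -136 = \left(\frac{1}{7} + 49\right) + 136 = \frac{344}{7} + 136 = \frac{1296}{7}$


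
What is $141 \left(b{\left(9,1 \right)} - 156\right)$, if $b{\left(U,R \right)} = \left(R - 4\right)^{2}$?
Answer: $-20727$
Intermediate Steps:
$b{\left(U,R \right)} = \left(-4 + R\right)^{2}$
$141 \left(b{\left(9,1 \right)} - 156\right) = 141 \left(\left(-4 + 1\right)^{2} - 156\right) = 141 \left(\left(-3\right)^{2} - 156\right) = 141 \left(9 - 156\right) = 141 \left(-147\right) = -20727$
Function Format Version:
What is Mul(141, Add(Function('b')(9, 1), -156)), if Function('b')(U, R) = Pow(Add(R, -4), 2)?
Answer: -20727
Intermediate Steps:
Function('b')(U, R) = Pow(Add(-4, R), 2)
Mul(141, Add(Function('b')(9, 1), -156)) = Mul(141, Add(Pow(Add(-4, 1), 2), -156)) = Mul(141, Add(Pow(-3, 2), -156)) = Mul(141, Add(9, -156)) = Mul(141, -147) = -20727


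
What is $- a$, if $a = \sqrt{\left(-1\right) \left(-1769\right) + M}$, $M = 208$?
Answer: $- \sqrt{1977} \approx -44.463$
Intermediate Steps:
$a = \sqrt{1977}$ ($a = \sqrt{\left(-1\right) \left(-1769\right) + 208} = \sqrt{1769 + 208} = \sqrt{1977} \approx 44.463$)
$- a = - \sqrt{1977}$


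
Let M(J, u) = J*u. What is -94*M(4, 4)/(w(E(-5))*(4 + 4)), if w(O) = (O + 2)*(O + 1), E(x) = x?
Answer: -47/3 ≈ -15.667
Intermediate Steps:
w(O) = (1 + O)*(2 + O) (w(O) = (2 + O)*(1 + O) = (1 + O)*(2 + O))
-94*M(4, 4)/(w(E(-5))*(4 + 4)) = -94*4*4/((2 + (-5)**2 + 3*(-5))*(4 + 4)) = -1504/((2 + 25 - 15)*8) = -1504/(12*8) = -1504/96 = -94*1/6 = -47/3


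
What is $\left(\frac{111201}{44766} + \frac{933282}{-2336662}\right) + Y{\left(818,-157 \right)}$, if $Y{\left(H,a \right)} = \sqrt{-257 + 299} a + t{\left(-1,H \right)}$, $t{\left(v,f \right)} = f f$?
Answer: $\frac{11665433875628743}{17433835182} - 157 \sqrt{42} \approx 6.6811 \cdot 10^{5}$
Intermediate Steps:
$t{\left(v,f \right)} = f^{2}$
$Y{\left(H,a \right)} = H^{2} + a \sqrt{42}$ ($Y{\left(H,a \right)} = \sqrt{-257 + 299} a + H^{2} = \sqrt{42} a + H^{2} = a \sqrt{42} + H^{2} = H^{2} + a \sqrt{42}$)
$\left(\frac{111201}{44766} + \frac{933282}{-2336662}\right) + Y{\left(818,-157 \right)} = \left(\frac{111201}{44766} + \frac{933282}{-2336662}\right) + \left(818^{2} - 157 \sqrt{42}\right) = \left(111201 \cdot \frac{1}{44766} + 933282 \left(- \frac{1}{2336662}\right)\right) + \left(669124 - 157 \sqrt{42}\right) = \left(\frac{37067}{14922} - \frac{466641}{1168331}\right) + \left(669124 - 157 \sqrt{42}\right) = \frac{36343308175}{17433835182} + \left(669124 - 157 \sqrt{42}\right) = \frac{11665433875628743}{17433835182} - 157 \sqrt{42}$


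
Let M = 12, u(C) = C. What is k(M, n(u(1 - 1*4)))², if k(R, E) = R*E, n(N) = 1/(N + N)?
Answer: 4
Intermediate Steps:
n(N) = 1/(2*N)
k(R, E) = E*R
k(M, n(u(1 - 1*4)))² = ((1/(2*(1 - 1*4)))*12)² = ((1/(2*(1 - 4)))*12)² = (((½)/(-3))*12)² = (((½)*(-⅓))*12)² = (-⅙*12)² = (-2)² = 4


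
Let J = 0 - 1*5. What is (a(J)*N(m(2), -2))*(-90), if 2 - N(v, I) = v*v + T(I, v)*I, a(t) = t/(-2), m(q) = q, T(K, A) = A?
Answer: -450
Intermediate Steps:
J = -5 (J = 0 - 5 = -5)
a(t) = -t/2 (a(t) = t*(-½) = -t/2)
N(v, I) = 2 - v² - I*v (N(v, I) = 2 - (v*v + v*I) = 2 - (v² + I*v) = 2 + (-v² - I*v) = 2 - v² - I*v)
(a(J)*N(m(2), -2))*(-90) = ((-½*(-5))*(2 - 1*2² - 1*(-2)*2))*(-90) = (5*(2 - 1*4 + 4)/2)*(-90) = (5*(2 - 4 + 4)/2)*(-90) = ((5/2)*2)*(-90) = 5*(-90) = -450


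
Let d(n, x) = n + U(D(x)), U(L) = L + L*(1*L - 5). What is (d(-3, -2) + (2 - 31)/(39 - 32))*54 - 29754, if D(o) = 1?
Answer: -212112/7 ≈ -30302.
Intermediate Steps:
U(L) = L + L*(-5 + L) (U(L) = L + L*(L - 5) = L + L*(-5 + L))
d(n, x) = -3 + n (d(n, x) = n + 1*(-4 + 1) = n + 1*(-3) = n - 3 = -3 + n)
(d(-3, -2) + (2 - 31)/(39 - 32))*54 - 29754 = ((-3 - 3) + (2 - 31)/(39 - 32))*54 - 29754 = (-6 - 29/7)*54 - 29754 = -71/7*54 - 29754 = -3834/7 - 29754 = -212112/7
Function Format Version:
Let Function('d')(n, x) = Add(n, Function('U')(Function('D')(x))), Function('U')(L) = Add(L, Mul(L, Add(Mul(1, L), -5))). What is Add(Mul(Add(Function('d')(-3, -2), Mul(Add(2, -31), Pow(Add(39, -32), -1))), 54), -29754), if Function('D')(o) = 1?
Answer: Rational(-212112, 7) ≈ -30302.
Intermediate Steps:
Function('U')(L) = Add(L, Mul(L, Add(-5, L))) (Function('U')(L) = Add(L, Mul(L, Add(L, -5))) = Add(L, Mul(L, Add(-5, L))))
Function('d')(n, x) = Add(-3, n) (Function('d')(n, x) = Add(n, Mul(1, Add(-4, 1))) = Add(n, Mul(1, -3)) = Add(n, -3) = Add(-3, n))
Add(Mul(Add(Function('d')(-3, -2), Mul(Add(2, -31), Pow(Add(39, -32), -1))), 54), -29754) = Add(Mul(Add(Add(-3, -3), Mul(Add(2, -31), Pow(Add(39, -32), -1))), 54), -29754) = Add(Mul(Add(-6, Mul(-29, Pow(7, -1))), 54), -29754) = Add(Mul(Add(-6, Mul(-29, Rational(1, 7))), 54), -29754) = Add(Mul(Add(-6, Rational(-29, 7)), 54), -29754) = Add(Mul(Rational(-71, 7), 54), -29754) = Add(Rational(-3834, 7), -29754) = Rational(-212112, 7)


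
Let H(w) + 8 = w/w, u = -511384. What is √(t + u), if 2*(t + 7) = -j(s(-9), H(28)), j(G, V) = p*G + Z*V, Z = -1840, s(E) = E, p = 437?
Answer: I*√2063458/2 ≈ 718.24*I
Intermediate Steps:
H(w) = -7 (H(w) = -8 + w/w = -8 + 1 = -7)
j(G, V) = -1840*V + 437*G (j(G, V) = 437*G - 1840*V = -1840*V + 437*G)
t = -8961/2 (t = -7 + (-(-1840*(-7) + 437*(-9)))/2 = -7 + (-(12880 - 3933))/2 = -7 + (-1*8947)/2 = -7 + (½)*(-8947) = -7 - 8947/2 = -8961/2 ≈ -4480.5)
√(t + u) = √(-8961/2 - 511384) = √(-1031729/2) = I*√2063458/2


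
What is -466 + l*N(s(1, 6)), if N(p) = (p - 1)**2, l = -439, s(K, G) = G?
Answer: -11441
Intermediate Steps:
N(p) = (-1 + p)**2
-466 + l*N(s(1, 6)) = -466 - 439*(-1 + 6)**2 = -466 - 439*5**2 = -466 - 439*25 = -466 - 10975 = -11441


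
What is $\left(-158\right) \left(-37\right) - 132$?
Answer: $5714$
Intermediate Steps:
$\left(-158\right) \left(-37\right) - 132 = 5846 - 132 = 5714$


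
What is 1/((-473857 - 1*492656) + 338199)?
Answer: -1/628314 ≈ -1.5916e-6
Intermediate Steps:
1/((-473857 - 1*492656) + 338199) = 1/((-473857 - 492656) + 338199) = 1/(-966513 + 338199) = 1/(-628314) = -1/628314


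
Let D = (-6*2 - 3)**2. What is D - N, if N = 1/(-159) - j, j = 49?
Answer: 43567/159 ≈ 274.01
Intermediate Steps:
N = -7792/159 (N = 1/(-159) - 1*49 = -1/159 - 49 = -7792/159 ≈ -49.006)
D = 225 (D = (-12 - 3)**2 = (-15)**2 = 225)
D - N = 225 - 1*(-7792/159) = 225 + 7792/159 = 43567/159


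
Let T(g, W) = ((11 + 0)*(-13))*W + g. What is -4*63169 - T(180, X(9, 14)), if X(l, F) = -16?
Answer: -255144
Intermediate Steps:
T(g, W) = g - 143*W (T(g, W) = (11*(-13))*W + g = -143*W + g = g - 143*W)
-4*63169 - T(180, X(9, 14)) = -4*63169 - (180 - 143*(-16)) = -252676 - (180 + 2288) = -252676 - 1*2468 = -252676 - 2468 = -255144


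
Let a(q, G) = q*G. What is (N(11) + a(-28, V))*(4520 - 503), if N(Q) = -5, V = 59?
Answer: -6656169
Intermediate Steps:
a(q, G) = G*q
(N(11) + a(-28, V))*(4520 - 503) = (-5 + 59*(-28))*(4520 - 503) = (-5 - 1652)*4017 = -1657*4017 = -6656169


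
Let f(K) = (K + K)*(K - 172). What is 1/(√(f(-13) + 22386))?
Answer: √6799/13598 ≈ 0.0060638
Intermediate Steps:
f(K) = 2*K*(-172 + K) (f(K) = (2*K)*(-172 + K) = 2*K*(-172 + K))
1/(√(f(-13) + 22386)) = 1/(√(2*(-13)*(-172 - 13) + 22386)) = 1/(√(2*(-13)*(-185) + 22386)) = 1/(√(4810 + 22386)) = 1/(√27196) = 1/(2*√6799) = √6799/13598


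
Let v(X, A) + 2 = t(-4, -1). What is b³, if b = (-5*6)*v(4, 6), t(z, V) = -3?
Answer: 3375000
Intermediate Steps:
v(X, A) = -5 (v(X, A) = -2 - 3 = -5)
b = 150 (b = -5*6*(-5) = -30*(-5) = 150)
b³ = 150³ = 3375000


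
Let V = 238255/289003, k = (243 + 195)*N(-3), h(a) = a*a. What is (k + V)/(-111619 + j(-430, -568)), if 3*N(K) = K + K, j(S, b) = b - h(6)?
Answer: 252928373/32432783669 ≈ 0.0077985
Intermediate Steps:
h(a) = a²
j(S, b) = -36 + b (j(S, b) = b - 1*6² = b - 1*36 = b - 36 = -36 + b)
N(K) = 2*K/3 (N(K) = (K + K)/3 = (2*K)/3 = 2*K/3)
k = -876 (k = (243 + 195)*((⅔)*(-3)) = 438*(-2) = -876)
V = 238255/289003 (V = 238255*(1/289003) = 238255/289003 ≈ 0.82440)
(k + V)/(-111619 + j(-430, -568)) = (-876 + 238255/289003)/(-111619 + (-36 - 568)) = -252928373/(289003*(-111619 - 604)) = -252928373/289003/(-112223) = -252928373/289003*(-1/112223) = 252928373/32432783669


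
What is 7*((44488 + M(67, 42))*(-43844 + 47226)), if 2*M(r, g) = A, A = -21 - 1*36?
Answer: 1052534203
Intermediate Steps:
A = -57 (A = -21 - 36 = -57)
M(r, g) = -57/2 (M(r, g) = (½)*(-57) = -57/2)
7*((44488 + M(67, 42))*(-43844 + 47226)) = 7*((44488 - 57/2)*(-43844 + 47226)) = 7*((88919/2)*3382) = 7*150362029 = 1052534203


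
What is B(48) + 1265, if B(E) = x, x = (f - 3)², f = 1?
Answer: 1269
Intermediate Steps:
x = 4 (x = (1 - 3)² = (-2)² = 4)
B(E) = 4
B(48) + 1265 = 4 + 1265 = 1269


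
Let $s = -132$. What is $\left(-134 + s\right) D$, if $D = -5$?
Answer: $1330$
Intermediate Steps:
$\left(-134 + s\right) D = \left(-134 - 132\right) \left(-5\right) = \left(-266\right) \left(-5\right) = 1330$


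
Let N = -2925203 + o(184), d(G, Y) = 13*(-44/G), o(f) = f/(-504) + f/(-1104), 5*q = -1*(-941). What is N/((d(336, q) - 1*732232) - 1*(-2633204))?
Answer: -147430258/95808903 ≈ -1.5388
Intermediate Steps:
q = 941/5 (q = (-1*(-941))/5 = (⅕)*941 = 941/5 ≈ 188.20)
o(f) = -67*f/23184 (o(f) = f*(-1/504) + f*(-1/1104) = -f/504 - f/1104 = -67*f/23184)
d(G, Y) = -572/G
N = -368575645/126 (N = -2925203 - 67/23184*184 = -2925203 - 67/126 = -368575645/126 ≈ -2.9252e+6)
N/((d(336, q) - 1*732232) - 1*(-2633204)) = -368575645/(126*((-572/336 - 1*732232) - 1*(-2633204))) = -368575645/(126*((-572*1/336 - 732232) + 2633204)) = -368575645/(126*((-143/84 - 732232) + 2633204)) = -368575645/(126*(-61507631/84 + 2633204)) = -368575645/(126*159681505/84) = -368575645/126*84/159681505 = -147430258/95808903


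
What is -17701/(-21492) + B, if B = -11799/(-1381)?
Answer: 278029189/29680452 ≈ 9.3674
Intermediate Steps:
B = 11799/1381 (B = -11799*(-1/1381) = 11799/1381 ≈ 8.5438)
-17701/(-21492) + B = -17701/(-21492) + 11799/1381 = -17701*(-1/21492) + 11799/1381 = 17701/21492 + 11799/1381 = 278029189/29680452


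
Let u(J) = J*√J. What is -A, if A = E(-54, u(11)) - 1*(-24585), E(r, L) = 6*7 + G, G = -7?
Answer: -24620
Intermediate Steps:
u(J) = J^(3/2)
E(r, L) = 35 (E(r, L) = 6*7 - 7 = 42 - 7 = 35)
A = 24620 (A = 35 - 1*(-24585) = 35 + 24585 = 24620)
-A = -1*24620 = -24620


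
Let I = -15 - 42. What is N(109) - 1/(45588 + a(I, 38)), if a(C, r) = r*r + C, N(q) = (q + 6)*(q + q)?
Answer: 1177663249/46975 ≈ 25070.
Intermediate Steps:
N(q) = 2*q*(6 + q) (N(q) = (6 + q)*(2*q) = 2*q*(6 + q))
I = -57
a(C, r) = C + r**2 (a(C, r) = r**2 + C = C + r**2)
N(109) - 1/(45588 + a(I, 38)) = 2*109*(6 + 109) - 1/(45588 + (-57 + 38**2)) = 2*109*115 - 1/(45588 + (-57 + 1444)) = 25070 - 1/(45588 + 1387) = 25070 - 1/46975 = 1177663249/46975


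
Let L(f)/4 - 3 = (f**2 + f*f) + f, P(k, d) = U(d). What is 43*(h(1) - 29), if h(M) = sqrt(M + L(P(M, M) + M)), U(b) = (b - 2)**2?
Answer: -1247 + 43*sqrt(53) ≈ -933.96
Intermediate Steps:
U(b) = (-2 + b)**2
P(k, d) = (-2 + d)**2
L(f) = 12 + 4*f + 8*f**2 (L(f) = 12 + 4*((f**2 + f*f) + f) = 12 + 4*((f**2 + f**2) + f) = 12 + 4*(2*f**2 + f) = 12 + 4*(f + 2*f**2) = 12 + (4*f + 8*f**2) = 12 + 4*f + 8*f**2)
h(M) = sqrt(12 + 4*(-2 + M)**2 + 5*M + 8*(M + (-2 + M)**2)**2) (h(M) = sqrt(M + (12 + 4*((-2 + M)**2 + M) + 8*((-2 + M)**2 + M)**2)) = sqrt(M + (12 + 4*(M + (-2 + M)**2) + 8*(M + (-2 + M)**2)**2)) = sqrt(M + (12 + (4*M + 4*(-2 + M)**2) + 8*(M + (-2 + M)**2)**2)) = sqrt(M + (12 + 4*M + 4*(-2 + M)**2 + 8*(M + (-2 + M)**2)**2)) = sqrt(12 + 4*(-2 + M)**2 + 5*M + 8*(M + (-2 + M)**2)**2))
43*(h(1) - 29) = 43*(sqrt(156 - 203*1 - 48*1**3 + 8*1**4 + 140*1**2) - 29) = 43*(sqrt(156 - 203 - 48*1 + 8*1 + 140*1) - 29) = 43*(sqrt(156 - 203 - 48 + 8 + 140) - 29) = 43*(sqrt(53) - 29) = 43*(-29 + sqrt(53)) = -1247 + 43*sqrt(53)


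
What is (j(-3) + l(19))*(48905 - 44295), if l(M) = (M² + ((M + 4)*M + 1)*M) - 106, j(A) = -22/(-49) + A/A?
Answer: 1937785840/49 ≈ 3.9547e+7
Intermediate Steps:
j(A) = 71/49 (j(A) = -22*(-1/49) + 1 = 22/49 + 1 = 71/49)
l(M) = -106 + M² + M*(1 + M*(4 + M)) (l(M) = (M² + ((4 + M)*M + 1)*M) - 106 = (M² + (M*(4 + M) + 1)*M) - 106 = (M² + (1 + M*(4 + M))*M) - 106 = (M² + M*(1 + M*(4 + M))) - 106 = -106 + M² + M*(1 + M*(4 + M)))
(j(-3) + l(19))*(48905 - 44295) = (71/49 + (-106 + 19 + 19³ + 5*19²))*(48905 - 44295) = (71/49 + (-106 + 19 + 6859 + 5*361))*4610 = (71/49 + (-106 + 19 + 6859 + 1805))*4610 = (71/49 + 8577)*4610 = (420344/49)*4610 = 1937785840/49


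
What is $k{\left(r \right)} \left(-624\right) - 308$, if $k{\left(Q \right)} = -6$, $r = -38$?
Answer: $3436$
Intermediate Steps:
$k{\left(r \right)} \left(-624\right) - 308 = \left(-6\right) \left(-624\right) - 308 = 3744 - 308 = 3436$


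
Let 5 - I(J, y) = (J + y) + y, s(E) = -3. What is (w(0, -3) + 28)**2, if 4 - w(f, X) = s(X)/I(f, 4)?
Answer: 961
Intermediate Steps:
I(J, y) = 5 - J - 2*y (I(J, y) = 5 - ((J + y) + y) = 5 - (J + 2*y) = 5 + (-J - 2*y) = 5 - J - 2*y)
w(f, X) = 4 + 3/(-3 - f) (w(f, X) = 4 - (-3)/(5 - f - 2*4) = 4 - (-3)/(5 - f - 8) = 4 - (-3)/(-3 - f) = 4 + 3/(-3 - f))
(w(0, -3) + 28)**2 = ((9 + 4*0)/(3 + 0) + 28)**2 = ((9 + 0)/3 + 28)**2 = ((1/3)*9 + 28)**2 = (3 + 28)**2 = 31**2 = 961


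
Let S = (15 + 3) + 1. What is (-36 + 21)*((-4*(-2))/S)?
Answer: -120/19 ≈ -6.3158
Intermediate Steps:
S = 19 (S = 18 + 1 = 19)
(-36 + 21)*((-4*(-2))/S) = (-36 + 21)*(-4*(-2)/19) = -120/19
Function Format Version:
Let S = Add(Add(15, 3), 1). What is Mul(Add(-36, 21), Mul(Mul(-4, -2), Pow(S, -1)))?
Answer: Rational(-120, 19) ≈ -6.3158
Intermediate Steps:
S = 19 (S = Add(18, 1) = 19)
Mul(Add(-36, 21), Mul(Mul(-4, -2), Pow(S, -1))) = Mul(Add(-36, 21), Mul(Mul(-4, -2), Pow(19, -1))) = Mul(-15, Mul(8, Rational(1, 19))) = Mul(-15, Rational(8, 19)) = Rational(-120, 19)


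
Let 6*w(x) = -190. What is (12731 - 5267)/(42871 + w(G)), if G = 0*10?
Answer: 11196/64259 ≈ 0.17423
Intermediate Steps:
G = 0
w(x) = -95/3 (w(x) = (1/6)*(-190) = -95/3)
(12731 - 5267)/(42871 + w(G)) = (12731 - 5267)/(42871 - 95/3) = 7464/(128518/3) = 7464*(3/128518) = 11196/64259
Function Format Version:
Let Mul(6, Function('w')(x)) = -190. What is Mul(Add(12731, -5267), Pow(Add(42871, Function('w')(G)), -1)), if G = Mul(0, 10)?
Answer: Rational(11196, 64259) ≈ 0.17423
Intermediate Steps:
G = 0
Function('w')(x) = Rational(-95, 3) (Function('w')(x) = Mul(Rational(1, 6), -190) = Rational(-95, 3))
Mul(Add(12731, -5267), Pow(Add(42871, Function('w')(G)), -1)) = Mul(Add(12731, -5267), Pow(Add(42871, Rational(-95, 3)), -1)) = Mul(7464, Pow(Rational(128518, 3), -1)) = Mul(7464, Rational(3, 128518)) = Rational(11196, 64259)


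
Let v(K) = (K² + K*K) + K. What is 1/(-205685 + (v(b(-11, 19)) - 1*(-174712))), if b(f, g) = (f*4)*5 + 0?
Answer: 1/65607 ≈ 1.5242e-5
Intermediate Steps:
b(f, g) = 20*f (b(f, g) = (4*f)*5 + 0 = 20*f + 0 = 20*f)
v(K) = K + 2*K² (v(K) = (K² + K²) + K = 2*K² + K = K + 2*K²)
1/(-205685 + (v(b(-11, 19)) - 1*(-174712))) = 1/(-205685 + ((20*(-11))*(1 + 2*(20*(-11))) - 1*(-174712))) = 1/(-205685 + (-220*(1 + 2*(-220)) + 174712)) = 1/(-205685 + (-220*(1 - 440) + 174712)) = 1/(-205685 + (-220*(-439) + 174712)) = 1/(-205685 + (96580 + 174712)) = 1/(-205685 + 271292) = 1/65607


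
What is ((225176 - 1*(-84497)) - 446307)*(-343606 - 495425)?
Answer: 114640161654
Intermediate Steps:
((225176 - 1*(-84497)) - 446307)*(-343606 - 495425) = ((225176 + 84497) - 446307)*(-839031) = (309673 - 446307)*(-839031) = -136634*(-839031) = 114640161654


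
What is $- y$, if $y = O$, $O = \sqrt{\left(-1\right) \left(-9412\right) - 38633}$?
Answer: $- i \sqrt{29221} \approx - 170.94 i$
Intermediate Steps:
$O = i \sqrt{29221}$ ($O = \sqrt{9412 - 38633} = \sqrt{-29221} = i \sqrt{29221} \approx 170.94 i$)
$y = i \sqrt{29221} \approx 170.94 i$
$- y = - i \sqrt{29221}$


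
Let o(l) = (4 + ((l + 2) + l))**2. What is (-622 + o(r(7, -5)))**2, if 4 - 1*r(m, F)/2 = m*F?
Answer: 656486884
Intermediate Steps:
r(m, F) = 8 - 2*F*m (r(m, F) = 8 - 2*m*F = 8 - 2*F*m)
o(l) = (6 + 2*l)**2 (o(l) = (4 + ((2 + l) + l))**2 = (4 + (2 + 2*l))**2 = (6 + 2*l)**2)
(-622 + o(r(7, -5)))**2 = (-622 + 4*(3 + (8 - 2*(-5)*7))**2)**2 = (-622 + 4*(3 + (8 + 70))**2)**2 = (-622 + 4*(3 + 78)**2)**2 = (-622 + 4*81**2)**2 = (-622 + 4*6561)**2 = (-622 + 26244)**2 = 25622**2 = 656486884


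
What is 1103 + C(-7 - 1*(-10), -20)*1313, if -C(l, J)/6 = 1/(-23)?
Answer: 33247/23 ≈ 1445.5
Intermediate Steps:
C(l, J) = 6/23 (C(l, J) = -6/(-23) = -6*(-1/23) = 6/23)
1103 + C(-7 - 1*(-10), -20)*1313 = 1103 + (6/23)*1313 = 1103 + 7878/23 = 33247/23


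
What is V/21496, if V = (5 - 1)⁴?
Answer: 32/2687 ≈ 0.011909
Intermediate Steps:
V = 256 (V = 4⁴ = 256)
V/21496 = 256/21496 = 256*(1/21496) = 32/2687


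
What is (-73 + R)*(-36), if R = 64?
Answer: 324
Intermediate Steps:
(-73 + R)*(-36) = (-73 + 64)*(-36) = -9*(-36) = 324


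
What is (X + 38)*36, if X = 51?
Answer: 3204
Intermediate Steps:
(X + 38)*36 = (51 + 38)*36 = 89*36 = 3204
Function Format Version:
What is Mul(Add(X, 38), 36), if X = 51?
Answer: 3204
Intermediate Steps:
Mul(Add(X, 38), 36) = Mul(Add(51, 38), 36) = Mul(89, 36) = 3204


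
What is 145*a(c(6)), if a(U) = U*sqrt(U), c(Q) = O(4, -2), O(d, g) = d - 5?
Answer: -145*I ≈ -145.0*I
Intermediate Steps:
O(d, g) = -5 + d
c(Q) = -1 (c(Q) = -5 + 4 = -1)
a(U) = U**(3/2)
145*a(c(6)) = 145*(-1)**(3/2) = 145*(-I) = -145*I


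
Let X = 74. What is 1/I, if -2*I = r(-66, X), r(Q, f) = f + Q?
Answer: -¼ ≈ -0.25000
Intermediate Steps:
r(Q, f) = Q + f
I = -4 (I = -(-66 + 74)/2 = -½*8 = -4)
1/I = 1/(-4) = -¼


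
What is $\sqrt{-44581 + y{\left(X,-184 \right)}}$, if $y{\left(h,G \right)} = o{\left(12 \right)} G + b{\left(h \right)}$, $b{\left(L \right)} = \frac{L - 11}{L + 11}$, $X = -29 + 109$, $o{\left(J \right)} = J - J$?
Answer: $\frac{i \sqrt{369168982}}{91} \approx 211.14 i$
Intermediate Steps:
$o{\left(J \right)} = 0$
$X = 80$
$b{\left(L \right)} = \frac{-11 + L}{11 + L}$
$y{\left(h,G \right)} = \frac{-11 + h}{11 + h}$ ($y{\left(h,G \right)} = 0 G + \frac{-11 + h}{11 + h} = 0 + \frac{-11 + h}{11 + h} = \frac{-11 + h}{11 + h}$)
$\sqrt{-44581 + y{\left(X,-184 \right)}} = \sqrt{-44581 + \frac{-11 + 80}{11 + 80}} = \sqrt{-44581 + \frac{1}{91} \cdot 69} = \sqrt{-44581 + \frac{69}{91}} = \sqrt{- \frac{4056802}{91}} = \frac{i \sqrt{369168982}}{91}$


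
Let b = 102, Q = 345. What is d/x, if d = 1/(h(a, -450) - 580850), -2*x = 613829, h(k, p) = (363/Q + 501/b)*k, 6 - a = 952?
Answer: 3910/703811197948073 ≈ 5.5555e-12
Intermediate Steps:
a = -946 (a = 6 - 1*952 = 6 - 952 = -946)
h(k, p) = 23319*k/3910 (h(k, p) = (363/345 + 501/102)*k = (363*(1/345) + 501*(1/102))*k = (121/115 + 167/34)*k = 23319*k/3910)
x = -613829/2 (x = -½*613829 = -613829/2 ≈ -3.0691e+5)
d = -1955/1146591637 (d = 1/((23319/3910)*(-946) - 580850) = 1/(-11029887/1955 - 580850) = 1/(-1146591637/1955) = -1955/1146591637 ≈ -1.7051e-6)
d/x = -1955/(1146591637*(-613829/2)) = -1955/1146591637*(-2/613829) = 3910/703811197948073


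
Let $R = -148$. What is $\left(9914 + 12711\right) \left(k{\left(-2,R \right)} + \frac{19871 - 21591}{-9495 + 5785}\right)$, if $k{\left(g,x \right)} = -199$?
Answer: $- \frac{1666489625}{371} \approx -4.4919 \cdot 10^{6}$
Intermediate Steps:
$\left(9914 + 12711\right) \left(k{\left(-2,R \right)} + \frac{19871 - 21591}{-9495 + 5785}\right) = \left(9914 + 12711\right) \left(-199 + \frac{19871 - 21591}{-9495 + 5785}\right) = 22625 \left(-199 - \frac{1720}{-3710}\right) = 22625 \left(-199 - - \frac{172}{371}\right) = 22625 \left(-199 + \frac{172}{371}\right) = 22625 \left(- \frac{73657}{371}\right) = - \frac{1666489625}{371}$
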